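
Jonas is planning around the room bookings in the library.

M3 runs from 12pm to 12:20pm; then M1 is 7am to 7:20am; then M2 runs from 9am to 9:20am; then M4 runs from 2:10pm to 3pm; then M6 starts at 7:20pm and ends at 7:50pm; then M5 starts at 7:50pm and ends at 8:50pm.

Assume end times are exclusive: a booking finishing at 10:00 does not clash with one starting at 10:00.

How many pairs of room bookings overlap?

Two intervals overlap when each starts before the other ends.
Sorted by start: M1, M2, M3, M4, M6, M5.
M2 starts after M1 ends; M1 is clear from here.
M3 starts after M2 ends; M2 is clear from here.
M4 starts after M3 ends; M3 is clear from here.
M6 starts after M4 ends; M4 is clear from here.
M5 starts exactly when M6 ends (back-to-back, no overlap).
No pair overlaps.

0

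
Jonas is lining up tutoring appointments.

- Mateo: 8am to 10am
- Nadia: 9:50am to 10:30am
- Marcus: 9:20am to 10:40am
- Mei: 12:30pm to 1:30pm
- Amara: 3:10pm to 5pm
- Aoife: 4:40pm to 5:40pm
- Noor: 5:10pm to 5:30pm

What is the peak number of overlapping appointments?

Sort all start/end points and keep a running count:
8am start Mateo → 1
9:20am start Marcus → 2
9:50am start Nadia → 3
10am end Mateo → 2
10:30am end Nadia → 1
10:40am end Marcus → 0
12:30pm start Mei → 1
1:30pm end Mei → 0
3:10pm start Amara → 1
4:40pm start Aoife → 2
5pm end Amara → 1
5:10pm start Noor → 2
5:30pm end Noor → 1
5:40pm end Aoife → 0
Peak is 3, at 9:50am (Marcus, Mateo, Nadia).

3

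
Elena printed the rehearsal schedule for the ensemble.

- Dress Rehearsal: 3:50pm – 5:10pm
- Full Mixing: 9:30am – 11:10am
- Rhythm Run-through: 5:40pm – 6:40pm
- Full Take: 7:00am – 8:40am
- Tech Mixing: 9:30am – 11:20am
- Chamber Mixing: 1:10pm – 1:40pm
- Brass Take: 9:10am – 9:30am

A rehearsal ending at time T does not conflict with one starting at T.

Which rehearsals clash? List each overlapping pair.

Two intervals overlap when each starts before the other ends.
Sorted by start: Full Take, Brass Take, Tech Mixing, Full Mixing, Chamber Mixing, Dress Rehearsal, Rhythm Run-through.
Brass Take starts after Full Take ends; Full Take is clear from here.
Tech Mixing starts exactly when Brass Take ends (back-to-back, no overlap); Brass Take is clear from here.
Full Mixing starts before Tech Mixing ends → Tech Mixing and Full Mixing overlap.
Chamber Mixing starts after Tech Mixing ends; Tech Mixing is clear from here.
Chamber Mixing starts after Full Mixing ends; Full Mixing is clear from here.
Dress Rehearsal starts after Chamber Mixing ends; Chamber Mixing is clear from here.
Rhythm Run-through starts after Dress Rehearsal ends.

Full Mixing & Tech Mixing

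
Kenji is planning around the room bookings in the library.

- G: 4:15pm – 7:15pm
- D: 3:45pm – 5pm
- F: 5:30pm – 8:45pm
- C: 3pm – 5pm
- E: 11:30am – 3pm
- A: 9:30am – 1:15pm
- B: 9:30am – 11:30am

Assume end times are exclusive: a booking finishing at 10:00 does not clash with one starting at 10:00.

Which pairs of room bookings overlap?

Sorted by start: A, B, E, C, D, G, F.
B starts before A ends → A and B overlap.
E starts before A ends → A and E overlap.
C starts after A ends; A is clear from here.
E starts exactly when B ends (back-to-back, no overlap); B is clear from here.
C starts exactly when E ends (back-to-back, no overlap); E is clear from here.
D starts before C ends → C and D overlap.
G starts before C ends → C and G overlap.
F starts after C ends.
G starts before D ends → D and G overlap.
F starts after D ends.
F starts before G ends → G and F overlap.

A & B, A & E, C & D, C & G, D & G, F & G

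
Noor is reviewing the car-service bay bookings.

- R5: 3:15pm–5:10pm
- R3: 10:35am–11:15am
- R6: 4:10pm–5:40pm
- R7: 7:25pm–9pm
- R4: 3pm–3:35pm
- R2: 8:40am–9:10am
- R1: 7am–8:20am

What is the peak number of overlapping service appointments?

Sort all start/end points and keep a running count:
7am start R1 → 1
8:20am end R1 → 0
8:40am start R2 → 1
9:10am end R2 → 0
10:35am start R3 → 1
11:15am end R3 → 0
3pm start R4 → 1
3:15pm start R5 → 2
3:35pm end R4 → 1
4:10pm start R6 → 2
5:10pm end R5 → 1
5:40pm end R6 → 0
7:25pm start R7 → 1
9pm end R7 → 0
Peak is 2, at 3:15pm (R4, R5).

2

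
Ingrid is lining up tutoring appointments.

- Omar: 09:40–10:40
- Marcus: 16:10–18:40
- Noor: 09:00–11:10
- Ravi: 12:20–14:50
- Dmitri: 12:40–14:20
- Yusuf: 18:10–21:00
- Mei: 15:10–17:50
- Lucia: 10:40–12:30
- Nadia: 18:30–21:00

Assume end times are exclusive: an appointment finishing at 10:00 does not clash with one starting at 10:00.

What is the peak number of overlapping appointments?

Walk through starts and ends in time order (an end at T is processed before a start at T):
09:00 start Noor → 1
09:40 start Omar → 2
10:40 end Omar → 1
10:40 start Lucia → 2
11:10 end Noor → 1
12:20 start Ravi → 2
12:30 end Lucia → 1
12:40 start Dmitri → 2
14:20 end Dmitri → 1
14:50 end Ravi → 0
15:10 start Mei → 1
16:10 start Marcus → 2
17:50 end Mei → 1
18:10 start Yusuf → 2
18:30 start Nadia → 3
18:40 end Marcus → 2
21:00 end Nadia → 1
21:00 end Yusuf → 0
Peak is 3, at 18:30 (Marcus, Nadia, Yusuf).

3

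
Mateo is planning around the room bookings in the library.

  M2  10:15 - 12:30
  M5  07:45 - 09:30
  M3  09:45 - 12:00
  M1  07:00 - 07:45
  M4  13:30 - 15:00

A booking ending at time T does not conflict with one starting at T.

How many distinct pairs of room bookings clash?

Sorted by start: M1, M5, M3, M2, M4.
M5 starts exactly when M1 ends (back-to-back, no overlap), so nothing later overlaps M1 either.
M3 starts after M5 ends, so nothing later overlaps M5 either.
M2 starts before M3 ends → M3 and M2 overlap.
M4 starts after M3 ends.
M4 starts after M2 ends.
Overlapping pairs: M2 & M3 — 1 in total.

1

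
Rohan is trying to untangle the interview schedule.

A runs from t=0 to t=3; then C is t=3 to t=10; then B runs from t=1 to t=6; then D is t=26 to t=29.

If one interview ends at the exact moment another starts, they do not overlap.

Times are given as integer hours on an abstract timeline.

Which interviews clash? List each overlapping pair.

A & B, B & C

Sorted by start: A, B, C, D.
B starts before A ends → A and B overlap.
C starts exactly when A ends (back-to-back, no overlap) — done with A.
C starts before B ends → B and C overlap.
D starts after B ends.
D starts after C ends.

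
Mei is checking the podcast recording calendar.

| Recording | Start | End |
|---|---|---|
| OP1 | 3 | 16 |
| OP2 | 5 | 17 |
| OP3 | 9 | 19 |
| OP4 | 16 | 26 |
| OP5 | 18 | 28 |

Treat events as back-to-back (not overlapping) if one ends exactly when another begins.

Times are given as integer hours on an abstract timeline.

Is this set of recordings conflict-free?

Sorted by start: OP1, OP2, OP3, OP4, OP5.
OP2 starts before OP1 ends → OP1 and OP2 overlap.
That's a conflict, so the schedule is not conflict-free.

No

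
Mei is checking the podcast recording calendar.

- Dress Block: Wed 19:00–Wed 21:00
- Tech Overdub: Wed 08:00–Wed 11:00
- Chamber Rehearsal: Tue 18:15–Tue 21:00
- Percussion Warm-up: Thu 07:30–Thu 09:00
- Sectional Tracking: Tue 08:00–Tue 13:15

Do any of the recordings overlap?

Check each pair: they overlap iff neither finishes before the other starts.
Sorted by start: Sectional Tracking, Chamber Rehearsal, Tech Overdub, Dress Block, Percussion Warm-up.
Chamber Rehearsal starts after Sectional Tracking ends, so Sectional Tracking has no further overlaps.
Tech Overdub starts after Chamber Rehearsal ends, so Chamber Rehearsal has no further overlaps.
Dress Block starts after Tech Overdub ends, so Tech Overdub has no further overlaps.
Percussion Warm-up starts after Dress Block ends.
Every pair is clear; the schedule has no overlaps.

No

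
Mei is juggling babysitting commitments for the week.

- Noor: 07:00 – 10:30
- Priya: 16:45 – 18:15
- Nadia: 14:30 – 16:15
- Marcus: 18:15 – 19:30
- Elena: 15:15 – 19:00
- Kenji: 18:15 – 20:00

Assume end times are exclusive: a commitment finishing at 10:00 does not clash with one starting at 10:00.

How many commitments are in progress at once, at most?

3

Sort all start/end points and keep a running count:
07:00 start Noor → 1
10:30 end Noor → 0
14:30 start Nadia → 1
15:15 start Elena → 2
16:15 end Nadia → 1
16:45 start Priya → 2
18:15 end Priya → 1
18:15 start Kenji → 2
18:15 start Marcus → 3
19:00 end Elena → 2
19:30 end Marcus → 1
20:00 end Kenji → 0
Peak is 3, at 18:15 (Elena, Kenji, Marcus).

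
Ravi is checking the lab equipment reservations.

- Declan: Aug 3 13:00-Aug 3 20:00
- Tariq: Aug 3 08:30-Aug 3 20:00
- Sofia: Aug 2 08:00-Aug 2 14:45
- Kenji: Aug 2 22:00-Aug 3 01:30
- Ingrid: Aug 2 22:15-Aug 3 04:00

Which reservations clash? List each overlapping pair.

Two intervals overlap when each starts before the other ends.
Sorted by start: Sofia, Kenji, Ingrid, Tariq, Declan.
Kenji starts after Sofia ends; Sofia is clear from here.
Ingrid starts before Kenji ends → Kenji and Ingrid overlap.
Tariq starts after Kenji ends; Kenji is clear from here.
Tariq starts after Ingrid ends; Ingrid is clear from here.
Declan starts before Tariq ends → Tariq and Declan overlap.

Declan & Tariq, Ingrid & Kenji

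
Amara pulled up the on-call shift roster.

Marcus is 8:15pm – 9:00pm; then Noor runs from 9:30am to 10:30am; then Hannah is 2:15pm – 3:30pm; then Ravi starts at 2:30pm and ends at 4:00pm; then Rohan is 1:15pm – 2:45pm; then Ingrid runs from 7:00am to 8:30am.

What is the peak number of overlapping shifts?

Walk through starts and ends in time order (an end at T is processed before a start at T):
7:00am start Ingrid → 1
8:30am end Ingrid → 0
9:30am start Noor → 1
10:30am end Noor → 0
1:15pm start Rohan → 1
2:15pm start Hannah → 2
2:30pm start Ravi → 3
2:45pm end Rohan → 2
3:30pm end Hannah → 1
4:00pm end Ravi → 0
8:15pm start Marcus → 1
9:00pm end Marcus → 0
Peak is 3, at 2:30pm (Hannah, Ravi, Rohan).

3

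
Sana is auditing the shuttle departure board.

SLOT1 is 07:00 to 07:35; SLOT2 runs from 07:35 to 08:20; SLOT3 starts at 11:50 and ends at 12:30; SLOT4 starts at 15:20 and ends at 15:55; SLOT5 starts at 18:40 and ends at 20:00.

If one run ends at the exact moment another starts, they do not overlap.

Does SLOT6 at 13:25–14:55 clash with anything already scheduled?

No — it doesn't clash with anything

SLOT1: ends 07:35 at or before SLOT6 starts 13:25 → clear.
SLOT2: ends 08:20 at or before SLOT6 starts 13:25 → clear.
SLOT3: ends 12:30 at or before SLOT6 starts 13:25 → clear.
SLOT4: starts 15:20 at or after SLOT6 ends 14:55 → clear.
SLOT5: starts 18:40 at or after SLOT6 ends 14:55 → clear.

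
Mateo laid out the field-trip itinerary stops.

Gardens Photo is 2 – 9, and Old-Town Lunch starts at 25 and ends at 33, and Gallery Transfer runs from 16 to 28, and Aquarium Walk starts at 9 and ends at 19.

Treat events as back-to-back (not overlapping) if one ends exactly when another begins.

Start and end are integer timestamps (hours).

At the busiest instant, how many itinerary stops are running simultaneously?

Sweep the timeline, counting +1 at each start and −1 at each end (ends before starts at a tie):
2 start Gardens Photo → 1
9 end Gardens Photo → 0
9 start Aquarium Walk → 1
16 start Gallery Transfer → 2
19 end Aquarium Walk → 1
25 start Old-Town Lunch → 2
28 end Gallery Transfer → 1
33 end Old-Town Lunch → 0
Peak is 2, at 16 (Aquarium Walk, Gallery Transfer).

2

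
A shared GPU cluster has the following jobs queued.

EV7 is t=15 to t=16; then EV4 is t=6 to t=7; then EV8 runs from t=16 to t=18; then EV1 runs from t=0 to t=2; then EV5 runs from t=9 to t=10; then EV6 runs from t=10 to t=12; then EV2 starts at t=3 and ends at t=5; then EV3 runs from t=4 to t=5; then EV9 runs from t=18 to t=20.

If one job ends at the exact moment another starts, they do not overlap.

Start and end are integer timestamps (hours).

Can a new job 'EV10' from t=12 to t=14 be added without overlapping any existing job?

EV1: ends t=2 at or before EV10 starts t=12 → clear.
EV2: ends t=5 at or before EV10 starts t=12 → clear.
EV3: ends t=5 at or before EV10 starts t=12 → clear.
EV4: ends t=7 at or before EV10 starts t=12 → clear.
EV5: ends t=10 at or before EV10 starts t=12 → clear.
EV6: ends t=12 at or before EV10 starts t=12 → clear.
EV7: starts t=15 at or after EV10 ends t=14 → clear.
EV8: starts t=16 at or after EV10 ends t=14 → clear.
EV9: starts t=18 at or after EV10 ends t=14 → clear.

Yes — the slot is free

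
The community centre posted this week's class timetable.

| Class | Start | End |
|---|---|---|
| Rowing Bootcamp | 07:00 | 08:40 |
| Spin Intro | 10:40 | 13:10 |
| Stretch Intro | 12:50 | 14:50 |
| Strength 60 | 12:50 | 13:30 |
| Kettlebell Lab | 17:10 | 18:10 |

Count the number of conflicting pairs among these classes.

3

Sorted by start: Rowing Bootcamp, Spin Intro, Stretch Intro, Strength 60, Kettlebell Lab.
Spin Intro starts after Rowing Bootcamp ends, so nothing later overlaps Rowing Bootcamp either.
Stretch Intro starts before Spin Intro ends → Spin Intro and Stretch Intro overlap.
Strength 60 starts before Spin Intro ends → Spin Intro and Strength 60 overlap.
Kettlebell Lab starts after Spin Intro ends.
Strength 60 starts before Stretch Intro ends → Stretch Intro and Strength 60 overlap.
Kettlebell Lab starts after Stretch Intro ends.
Kettlebell Lab starts after Strength 60 ends.
Overlapping pairs: Spin Intro & Strength 60, Spin Intro & Stretch Intro, Strength 60 & Stretch Intro — 3 in total.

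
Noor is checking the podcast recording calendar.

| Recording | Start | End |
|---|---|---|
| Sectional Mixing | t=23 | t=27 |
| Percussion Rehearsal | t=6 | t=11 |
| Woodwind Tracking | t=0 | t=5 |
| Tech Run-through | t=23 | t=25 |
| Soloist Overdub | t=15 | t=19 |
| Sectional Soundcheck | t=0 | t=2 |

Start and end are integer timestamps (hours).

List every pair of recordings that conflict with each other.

Sectional Mixing & Tech Run-through, Sectional Soundcheck & Woodwind Tracking

Check each pair: they overlap iff neither finishes before the other starts.
Sorted by start: Woodwind Tracking, Sectional Soundcheck, Percussion Rehearsal, Soloist Overdub, Sectional Mixing, Tech Run-through.
Sectional Soundcheck starts before Woodwind Tracking ends → Woodwind Tracking and Sectional Soundcheck overlap.
Percussion Rehearsal starts after Woodwind Tracking ends, so nothing later overlaps Woodwind Tracking either.
Percussion Rehearsal starts after Sectional Soundcheck ends, so nothing later overlaps Sectional Soundcheck either.
Soloist Overdub starts after Percussion Rehearsal ends, so nothing later overlaps Percussion Rehearsal either.
Sectional Mixing starts after Soloist Overdub ends, so nothing later overlaps Soloist Overdub either.
Tech Run-through starts before Sectional Mixing ends → Sectional Mixing and Tech Run-through overlap.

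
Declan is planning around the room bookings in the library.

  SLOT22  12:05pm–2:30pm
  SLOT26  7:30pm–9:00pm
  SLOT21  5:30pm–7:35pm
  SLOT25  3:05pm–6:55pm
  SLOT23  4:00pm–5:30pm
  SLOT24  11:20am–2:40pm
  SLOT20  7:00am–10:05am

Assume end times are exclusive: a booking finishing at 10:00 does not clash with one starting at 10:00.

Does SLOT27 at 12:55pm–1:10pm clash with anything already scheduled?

Yes — it overlaps SLOT22, SLOT24

SLOT20: ends 10:05am at or before SLOT27 starts 12:55pm → clear.
SLOT24: starts 11:20am before SLOT27 ends 1:10pm, and ends 2:40pm after SLOT27 starts 12:55pm → overlap.
SLOT22: starts 12:05pm before SLOT27 ends 1:10pm, and ends 2:30pm after SLOT27 starts 12:55pm → overlap.
SLOT25: starts 3:05pm at or after SLOT27 ends 1:10pm → clear.
SLOT23: starts 4:00pm at or after SLOT27 ends 1:10pm → clear.
SLOT21: starts 5:30pm at or after SLOT27 ends 1:10pm → clear.
SLOT26: starts 7:30pm at or after SLOT27 ends 1:10pm → clear.
SLOT27 overlaps SLOT22, SLOT24.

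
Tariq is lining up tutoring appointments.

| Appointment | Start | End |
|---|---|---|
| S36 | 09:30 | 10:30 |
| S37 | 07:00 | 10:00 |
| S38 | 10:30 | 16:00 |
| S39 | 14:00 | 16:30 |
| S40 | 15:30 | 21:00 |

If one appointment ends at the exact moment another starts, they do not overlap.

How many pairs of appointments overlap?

Two intervals overlap when each starts before the other ends.
Sorted by start: S37, S36, S38, S39, S40.
S36 starts before S37 ends → S37 and S36 overlap.
S38 starts after S37 ends, so nothing later overlaps S37 either.
S38 starts exactly when S36 ends (back-to-back, no overlap), so nothing later overlaps S36 either.
S39 starts before S38 ends → S38 and S39 overlap.
S40 starts before S38 ends → S38 and S40 overlap.
S40 starts before S39 ends → S39 and S40 overlap.
Overlapping pairs: S36 & S37, S38 & S39, S38 & S40, S39 & S40 — 4 in total.

4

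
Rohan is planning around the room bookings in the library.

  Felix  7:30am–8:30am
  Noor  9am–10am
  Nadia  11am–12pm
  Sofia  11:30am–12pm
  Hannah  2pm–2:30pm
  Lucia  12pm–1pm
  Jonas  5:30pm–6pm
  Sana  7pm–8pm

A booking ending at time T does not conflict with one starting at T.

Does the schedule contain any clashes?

Yes

Sorted by start: Felix, Noor, Nadia, Sofia, Lucia, Hannah, Jonas, Sana.
Noor starts after Felix ends; Felix is clear from here.
Nadia starts after Noor ends; Noor is clear from here.
Sofia starts before Nadia ends → Nadia and Sofia overlap.
That's a conflict, so the schedule is not conflict-free.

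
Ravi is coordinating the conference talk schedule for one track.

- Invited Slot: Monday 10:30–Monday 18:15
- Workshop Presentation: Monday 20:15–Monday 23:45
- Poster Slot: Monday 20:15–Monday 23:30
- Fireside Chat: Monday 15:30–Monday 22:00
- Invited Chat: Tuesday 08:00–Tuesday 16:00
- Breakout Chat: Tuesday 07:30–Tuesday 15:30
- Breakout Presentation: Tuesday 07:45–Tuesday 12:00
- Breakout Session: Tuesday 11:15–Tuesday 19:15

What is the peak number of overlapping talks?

4

Walk through starts and ends in time order (an end at T is processed before a start at T):
Monday 10:30 start Invited Slot → 1
Monday 15:30 start Fireside Chat → 2
Monday 18:15 end Invited Slot → 1
Monday 20:15 start Poster Slot → 2
Monday 20:15 start Workshop Presentation → 3
Monday 22:00 end Fireside Chat → 2
Monday 23:30 end Poster Slot → 1
Monday 23:45 end Workshop Presentation → 0
Tuesday 07:30 start Breakout Chat → 1
Tuesday 07:45 start Breakout Presentation → 2
Tuesday 08:00 start Invited Chat → 3
Tuesday 11:15 start Breakout Session → 4
Tuesday 12:00 end Breakout Presentation → 3
Tuesday 15:30 end Breakout Chat → 2
Tuesday 16:00 end Invited Chat → 1
Tuesday 19:15 end Breakout Session → 0
Peak is 4, at Tuesday 11:15 (Breakout Chat, Breakout Presentation, Breakout Session, Invited Chat).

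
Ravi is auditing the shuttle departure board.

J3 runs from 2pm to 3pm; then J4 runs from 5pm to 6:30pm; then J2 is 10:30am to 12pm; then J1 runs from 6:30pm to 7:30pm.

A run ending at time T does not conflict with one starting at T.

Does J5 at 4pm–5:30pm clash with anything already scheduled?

J2: ends 12pm at or before J5 starts 4pm → clear.
J3: ends 3pm at or before J5 starts 4pm → clear.
J4: starts 5pm before J5 ends 5:30pm, and ends 6:30pm after J5 starts 4pm → overlap.
J1: starts 6:30pm at or after J5 ends 5:30pm → clear.
J5 overlaps J4.

Yes — it overlaps J4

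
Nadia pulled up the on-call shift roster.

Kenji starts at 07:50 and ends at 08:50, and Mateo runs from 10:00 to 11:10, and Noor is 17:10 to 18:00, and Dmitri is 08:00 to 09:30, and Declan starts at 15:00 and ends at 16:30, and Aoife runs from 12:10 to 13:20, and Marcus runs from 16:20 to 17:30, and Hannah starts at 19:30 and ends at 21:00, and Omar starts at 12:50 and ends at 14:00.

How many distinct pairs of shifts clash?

Two intervals overlap when each starts before the other ends.
Sorted by start: Kenji, Dmitri, Mateo, Aoife, Omar, Declan, Marcus, Noor, Hannah.
Dmitri starts before Kenji ends → Kenji and Dmitri overlap.
Mateo starts after Kenji ends; Kenji is clear from here.
Mateo starts after Dmitri ends; Dmitri is clear from here.
Aoife starts after Mateo ends; Mateo is clear from here.
Omar starts before Aoife ends → Aoife and Omar overlap.
Declan starts after Aoife ends; Aoife is clear from here.
Declan starts after Omar ends; Omar is clear from here.
Marcus starts before Declan ends → Declan and Marcus overlap.
Noor starts after Declan ends; Declan is clear from here.
Noor starts before Marcus ends → Marcus and Noor overlap.
Hannah starts after Marcus ends.
Hannah starts after Noor ends.
Overlapping pairs: Aoife & Omar, Declan & Marcus, Dmitri & Kenji, Marcus & Noor — 4 in total.

4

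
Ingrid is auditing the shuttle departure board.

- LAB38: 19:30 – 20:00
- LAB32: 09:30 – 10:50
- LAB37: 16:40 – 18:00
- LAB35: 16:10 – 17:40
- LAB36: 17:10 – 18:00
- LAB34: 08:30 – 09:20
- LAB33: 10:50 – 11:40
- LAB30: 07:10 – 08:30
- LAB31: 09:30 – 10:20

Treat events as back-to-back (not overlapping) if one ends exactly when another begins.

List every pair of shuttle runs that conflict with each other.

Sorted by start: LAB30, LAB34, LAB31, LAB32, LAB33, LAB35, LAB37, LAB36, LAB38.
LAB34 starts exactly when LAB30 ends (back-to-back, no overlap), so nothing later overlaps LAB30 either.
LAB31 starts after LAB34 ends, so nothing later overlaps LAB34 either.
LAB32 starts before LAB31 ends → LAB31 and LAB32 overlap.
LAB33 starts after LAB31 ends, so nothing later overlaps LAB31 either.
LAB33 starts exactly when LAB32 ends (back-to-back, no overlap), so nothing later overlaps LAB32 either.
LAB35 starts after LAB33 ends, so nothing later overlaps LAB33 either.
LAB37 starts before LAB35 ends → LAB35 and LAB37 overlap.
LAB36 starts before LAB35 ends → LAB35 and LAB36 overlap.
LAB38 starts after LAB35 ends.
LAB36 starts before LAB37 ends → LAB37 and LAB36 overlap.
LAB38 starts after LAB37 ends.
LAB38 starts after LAB36 ends.

LAB31 & LAB32, LAB35 & LAB36, LAB35 & LAB37, LAB36 & LAB37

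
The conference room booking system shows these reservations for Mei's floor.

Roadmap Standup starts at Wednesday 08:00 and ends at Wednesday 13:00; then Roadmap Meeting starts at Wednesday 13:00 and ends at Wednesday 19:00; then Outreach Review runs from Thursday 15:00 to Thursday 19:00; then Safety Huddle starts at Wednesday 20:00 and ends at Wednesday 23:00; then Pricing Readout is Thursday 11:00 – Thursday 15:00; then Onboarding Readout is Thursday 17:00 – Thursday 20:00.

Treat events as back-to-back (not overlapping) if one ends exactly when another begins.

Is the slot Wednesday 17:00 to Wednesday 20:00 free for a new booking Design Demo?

Roadmap Standup: ends Wednesday 13:00 at or before Design Demo starts Wednesday 17:00 → clear.
Roadmap Meeting: starts Wednesday 13:00 before Design Demo ends Wednesday 20:00, and ends Wednesday 19:00 after Design Demo starts Wednesday 17:00 → overlap.
Safety Huddle: starts Wednesday 20:00 at or after Design Demo ends Wednesday 20:00 → clear.
Pricing Readout: starts Thursday 11:00 at or after Design Demo ends Wednesday 20:00 → clear.
Outreach Review: starts Thursday 15:00 at or after Design Demo ends Wednesday 20:00 → clear.
Onboarding Readout: starts Thursday 17:00 at or after Design Demo ends Wednesday 20:00 → clear.
Design Demo overlaps Roadmap Meeting.

No — it overlaps Roadmap Meeting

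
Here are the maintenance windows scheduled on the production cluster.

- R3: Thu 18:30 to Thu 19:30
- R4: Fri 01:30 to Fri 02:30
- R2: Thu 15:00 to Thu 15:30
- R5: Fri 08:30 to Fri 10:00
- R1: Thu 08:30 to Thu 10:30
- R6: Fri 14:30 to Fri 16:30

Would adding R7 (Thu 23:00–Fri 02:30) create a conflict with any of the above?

Yes — it overlaps R4

R1: ends Thu 10:30 at or before R7 starts Thu 23:00 → clear.
R2: ends Thu 15:30 at or before R7 starts Thu 23:00 → clear.
R3: ends Thu 19:30 at or before R7 starts Thu 23:00 → clear.
R4: starts Fri 01:30 before R7 ends Fri 02:30, and ends Fri 02:30 after R7 starts Thu 23:00 → overlap.
R5: starts Fri 08:30 at or after R7 ends Fri 02:30 → clear.
R6: starts Fri 14:30 at or after R7 ends Fri 02:30 → clear.
R7 overlaps R4.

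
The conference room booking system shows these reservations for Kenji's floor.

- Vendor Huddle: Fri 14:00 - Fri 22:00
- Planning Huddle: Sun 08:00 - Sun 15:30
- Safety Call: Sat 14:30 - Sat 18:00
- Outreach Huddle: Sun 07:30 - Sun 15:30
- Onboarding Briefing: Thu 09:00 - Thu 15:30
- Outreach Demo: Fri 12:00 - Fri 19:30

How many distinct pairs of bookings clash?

2

Sorted by start: Onboarding Briefing, Outreach Demo, Vendor Huddle, Safety Call, Outreach Huddle, Planning Huddle.
Outreach Demo starts after Onboarding Briefing ends, so Onboarding Briefing has no further overlaps.
Vendor Huddle starts before Outreach Demo ends → Outreach Demo and Vendor Huddle overlap.
Safety Call starts after Outreach Demo ends, so Outreach Demo has no further overlaps.
Safety Call starts after Vendor Huddle ends, so Vendor Huddle has no further overlaps.
Outreach Huddle starts after Safety Call ends, so Safety Call has no further overlaps.
Planning Huddle starts before Outreach Huddle ends → Outreach Huddle and Planning Huddle overlap.
Overlapping pairs: Outreach Demo & Vendor Huddle, Outreach Huddle & Planning Huddle — 2 in total.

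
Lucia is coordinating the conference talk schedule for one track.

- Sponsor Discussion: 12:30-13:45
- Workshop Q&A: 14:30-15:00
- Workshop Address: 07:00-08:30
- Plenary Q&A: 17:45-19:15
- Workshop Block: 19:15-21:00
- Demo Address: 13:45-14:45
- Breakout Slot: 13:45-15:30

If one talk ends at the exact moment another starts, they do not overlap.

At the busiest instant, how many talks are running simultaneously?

Sweep the timeline, counting +1 at each start and −1 at each end (ends before starts at a tie):
07:00 start Workshop Address → 1
08:30 end Workshop Address → 0
12:30 start Sponsor Discussion → 1
13:45 end Sponsor Discussion → 0
13:45 start Breakout Slot → 1
13:45 start Demo Address → 2
14:30 start Workshop Q&A → 3
14:45 end Demo Address → 2
15:00 end Workshop Q&A → 1
15:30 end Breakout Slot → 0
17:45 start Plenary Q&A → 1
19:15 end Plenary Q&A → 0
19:15 start Workshop Block → 1
21:00 end Workshop Block → 0
Peak is 3, at 14:30 (Breakout Slot, Demo Address, Workshop Q&A).

3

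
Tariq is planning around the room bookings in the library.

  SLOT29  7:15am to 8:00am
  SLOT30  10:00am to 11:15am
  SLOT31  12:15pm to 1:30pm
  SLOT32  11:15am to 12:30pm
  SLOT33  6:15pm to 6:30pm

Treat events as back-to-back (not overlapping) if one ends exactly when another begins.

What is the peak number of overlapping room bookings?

Sweep the timeline, counting +1 at each start and −1 at each end (ends before starts at a tie):
7:15am start SLOT29 → 1
8:00am end SLOT29 → 0
10:00am start SLOT30 → 1
11:15am end SLOT30 → 0
11:15am start SLOT32 → 1
12:15pm start SLOT31 → 2
12:30pm end SLOT32 → 1
1:30pm end SLOT31 → 0
6:15pm start SLOT33 → 1
6:30pm end SLOT33 → 0
Peak is 2, at 12:15pm (SLOT31, SLOT32).

2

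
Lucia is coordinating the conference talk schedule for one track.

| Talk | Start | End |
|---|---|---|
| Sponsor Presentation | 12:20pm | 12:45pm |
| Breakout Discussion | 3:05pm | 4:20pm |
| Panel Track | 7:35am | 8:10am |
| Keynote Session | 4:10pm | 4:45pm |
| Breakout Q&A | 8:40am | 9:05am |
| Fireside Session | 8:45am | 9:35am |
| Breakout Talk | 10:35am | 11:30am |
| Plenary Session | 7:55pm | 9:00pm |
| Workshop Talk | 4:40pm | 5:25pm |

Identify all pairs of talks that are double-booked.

Sorted by start: Panel Track, Breakout Q&A, Fireside Session, Breakout Talk, Sponsor Presentation, Breakout Discussion, Keynote Session, Workshop Talk, Plenary Session.
Breakout Q&A starts after Panel Track ends, so Panel Track has no further overlaps.
Fireside Session starts before Breakout Q&A ends → Breakout Q&A and Fireside Session overlap.
Breakout Talk starts after Breakout Q&A ends, so Breakout Q&A has no further overlaps.
Breakout Talk starts after Fireside Session ends, so Fireside Session has no further overlaps.
Sponsor Presentation starts after Breakout Talk ends, so Breakout Talk has no further overlaps.
Breakout Discussion starts after Sponsor Presentation ends, so Sponsor Presentation has no further overlaps.
Keynote Session starts before Breakout Discussion ends → Breakout Discussion and Keynote Session overlap.
Workshop Talk starts after Breakout Discussion ends, so Breakout Discussion has no further overlaps.
Workshop Talk starts before Keynote Session ends → Keynote Session and Workshop Talk overlap.
Plenary Session starts after Keynote Session ends.
Plenary Session starts after Workshop Talk ends.

Breakout Discussion & Keynote Session, Breakout Q&A & Fireside Session, Keynote Session & Workshop Talk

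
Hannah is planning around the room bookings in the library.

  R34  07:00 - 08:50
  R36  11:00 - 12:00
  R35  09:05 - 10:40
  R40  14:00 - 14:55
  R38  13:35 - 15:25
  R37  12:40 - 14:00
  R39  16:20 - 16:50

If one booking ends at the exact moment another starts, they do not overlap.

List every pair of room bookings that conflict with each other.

R37 & R38, R38 & R40

Two intervals overlap when each starts before the other ends.
Sorted by start: R34, R35, R36, R37, R38, R40, R39.
R35 starts after R34 ends; R34 is clear from here.
R36 starts after R35 ends; R35 is clear from here.
R37 starts after R36 ends; R36 is clear from here.
R38 starts before R37 ends → R37 and R38 overlap.
R40 starts exactly when R37 ends (back-to-back, no overlap); R37 is clear from here.
R40 starts before R38 ends → R38 and R40 overlap.
R39 starts after R38 ends.
R39 starts after R40 ends.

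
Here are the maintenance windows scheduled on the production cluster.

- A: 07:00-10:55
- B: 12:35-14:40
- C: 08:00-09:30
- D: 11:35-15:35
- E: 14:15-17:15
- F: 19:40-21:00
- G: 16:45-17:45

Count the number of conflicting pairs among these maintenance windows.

5

Sorted by start: A, C, D, B, E, G, F.
C starts before A ends → A and C overlap.
D starts after A ends, so A has no further overlaps.
D starts after C ends, so C has no further overlaps.
B starts before D ends → D and B overlap.
E starts before D ends → D and E overlap.
G starts after D ends, so D has no further overlaps.
E starts before B ends → B and E overlap.
G starts after B ends, so B has no further overlaps.
G starts before E ends → E and G overlap.
F starts after E ends.
F starts after G ends.
Overlapping pairs: A & C, B & D, B & E, D & E, E & G — 5 in total.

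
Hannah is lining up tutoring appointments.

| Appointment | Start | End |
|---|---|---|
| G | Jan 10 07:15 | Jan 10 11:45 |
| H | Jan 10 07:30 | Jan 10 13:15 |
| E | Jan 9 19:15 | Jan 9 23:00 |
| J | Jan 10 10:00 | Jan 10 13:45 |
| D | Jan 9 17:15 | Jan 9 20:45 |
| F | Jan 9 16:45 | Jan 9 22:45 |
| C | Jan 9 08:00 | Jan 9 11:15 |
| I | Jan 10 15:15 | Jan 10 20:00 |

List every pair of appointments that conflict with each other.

Sorted by start: C, F, D, E, G, H, J, I.
F starts after C ends, so C has no further overlaps.
D starts before F ends → F and D overlap.
E starts before F ends → F and E overlap.
G starts after F ends, so F has no further overlaps.
E starts before D ends → D and E overlap.
G starts after D ends, so D has no further overlaps.
G starts after E ends, so E has no further overlaps.
H starts before G ends → G and H overlap.
J starts before G ends → G and J overlap.
I starts after G ends.
J starts before H ends → H and J overlap.
I starts after H ends.
I starts after J ends.

D & E, D & F, E & F, G & H, G & J, H & J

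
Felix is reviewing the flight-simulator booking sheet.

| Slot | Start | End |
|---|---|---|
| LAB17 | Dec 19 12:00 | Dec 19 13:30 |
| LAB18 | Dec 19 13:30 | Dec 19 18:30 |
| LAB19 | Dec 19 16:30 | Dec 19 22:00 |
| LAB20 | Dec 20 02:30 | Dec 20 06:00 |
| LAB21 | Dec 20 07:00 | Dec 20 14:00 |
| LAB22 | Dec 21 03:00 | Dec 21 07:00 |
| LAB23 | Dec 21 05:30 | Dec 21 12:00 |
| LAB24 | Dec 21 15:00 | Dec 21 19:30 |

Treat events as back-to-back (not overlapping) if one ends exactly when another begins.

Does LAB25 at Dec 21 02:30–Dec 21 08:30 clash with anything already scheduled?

Yes — it overlaps LAB22, LAB23

LAB17: ends Dec 19 13:30 at or before LAB25 starts Dec 21 02:30 → clear.
LAB18: ends Dec 19 18:30 at or before LAB25 starts Dec 21 02:30 → clear.
LAB19: ends Dec 19 22:00 at or before LAB25 starts Dec 21 02:30 → clear.
LAB20: ends Dec 20 06:00 at or before LAB25 starts Dec 21 02:30 → clear.
LAB21: ends Dec 20 14:00 at or before LAB25 starts Dec 21 02:30 → clear.
LAB22: starts Dec 21 03:00 before LAB25 ends Dec 21 08:30, and ends Dec 21 07:00 after LAB25 starts Dec 21 02:30 → overlap.
LAB23: starts Dec 21 05:30 before LAB25 ends Dec 21 08:30, and ends Dec 21 12:00 after LAB25 starts Dec 21 02:30 → overlap.
LAB24: starts Dec 21 15:00 at or after LAB25 ends Dec 21 08:30 → clear.
LAB25 overlaps LAB22, LAB23.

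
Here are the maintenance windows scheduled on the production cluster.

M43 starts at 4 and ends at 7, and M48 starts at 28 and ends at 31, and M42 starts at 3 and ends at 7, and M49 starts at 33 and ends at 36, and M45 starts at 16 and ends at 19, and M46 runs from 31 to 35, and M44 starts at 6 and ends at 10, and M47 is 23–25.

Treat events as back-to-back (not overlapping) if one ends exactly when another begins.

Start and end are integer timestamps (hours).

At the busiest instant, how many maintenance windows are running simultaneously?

Sort all start/end points and keep a running count:
3 start M42 → 1
4 start M43 → 2
6 start M44 → 3
7 end M42 → 2
7 end M43 → 1
10 end M44 → 0
16 start M45 → 1
19 end M45 → 0
23 start M47 → 1
25 end M47 → 0
28 start M48 → 1
31 end M48 → 0
31 start M46 → 1
33 start M49 → 2
35 end M46 → 1
36 end M49 → 0
Peak is 3, at 6 (M42, M43, M44).

3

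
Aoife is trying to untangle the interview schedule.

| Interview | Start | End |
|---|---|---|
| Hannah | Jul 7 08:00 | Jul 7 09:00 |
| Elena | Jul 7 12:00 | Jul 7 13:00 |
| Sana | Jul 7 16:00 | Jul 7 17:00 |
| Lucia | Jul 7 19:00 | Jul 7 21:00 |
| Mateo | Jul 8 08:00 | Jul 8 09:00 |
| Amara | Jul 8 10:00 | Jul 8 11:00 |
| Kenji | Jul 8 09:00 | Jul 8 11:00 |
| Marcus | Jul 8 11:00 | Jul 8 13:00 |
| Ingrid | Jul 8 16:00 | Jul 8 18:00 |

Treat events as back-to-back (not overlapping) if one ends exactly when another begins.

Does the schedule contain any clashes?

Sorted by start: Hannah, Elena, Sana, Lucia, Mateo, Kenji, Amara, Marcus, Ingrid.
Elena starts after Hannah ends; Hannah is clear from here.
Sana starts after Elena ends; Elena is clear from here.
Lucia starts after Sana ends; Sana is clear from here.
Mateo starts after Lucia ends; Lucia is clear from here.
Kenji starts exactly when Mateo ends (back-to-back, no overlap); Mateo is clear from here.
Amara starts before Kenji ends → Kenji and Amara overlap.
That's a conflict, so the schedule is not conflict-free.

Yes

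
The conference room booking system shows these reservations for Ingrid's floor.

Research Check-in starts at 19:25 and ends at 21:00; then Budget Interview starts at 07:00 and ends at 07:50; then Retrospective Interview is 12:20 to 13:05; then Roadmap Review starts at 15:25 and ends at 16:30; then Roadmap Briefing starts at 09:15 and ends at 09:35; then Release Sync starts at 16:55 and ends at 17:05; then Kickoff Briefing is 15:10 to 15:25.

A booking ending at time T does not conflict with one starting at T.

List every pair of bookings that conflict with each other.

Sorted by start: Budget Interview, Roadmap Briefing, Retrospective Interview, Kickoff Briefing, Roadmap Review, Release Sync, Research Check-in.
Roadmap Briefing starts after Budget Interview ends — done with Budget Interview.
Retrospective Interview starts after Roadmap Briefing ends — done with Roadmap Briefing.
Kickoff Briefing starts after Retrospective Interview ends — done with Retrospective Interview.
Roadmap Review starts exactly when Kickoff Briefing ends (back-to-back, no overlap) — done with Kickoff Briefing.
Release Sync starts after Roadmap Review ends — done with Roadmap Review.
Research Check-in starts after Release Sync ends.

no conflicts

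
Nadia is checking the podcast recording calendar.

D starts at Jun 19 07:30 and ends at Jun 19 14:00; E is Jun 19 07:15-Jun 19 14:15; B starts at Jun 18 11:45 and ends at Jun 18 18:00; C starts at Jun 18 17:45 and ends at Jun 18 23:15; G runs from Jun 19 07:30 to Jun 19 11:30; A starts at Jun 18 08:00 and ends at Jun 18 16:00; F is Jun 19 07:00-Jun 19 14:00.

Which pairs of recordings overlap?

Sorted by start: A, B, C, F, E, D, G.
B starts before A ends → A and B overlap.
C starts after A ends, so nothing later overlaps A either.
C starts before B ends → B and C overlap.
F starts after B ends, so nothing later overlaps B either.
F starts after C ends, so nothing later overlaps C either.
E starts before F ends → F and E overlap.
D starts before F ends → F and D overlap.
G starts before F ends → F and G overlap.
D starts before E ends → E and D overlap.
G starts before E ends → E and G overlap.
G starts before D ends → D and G overlap.

A & B, B & C, D & E, D & F, D & G, E & F, E & G, F & G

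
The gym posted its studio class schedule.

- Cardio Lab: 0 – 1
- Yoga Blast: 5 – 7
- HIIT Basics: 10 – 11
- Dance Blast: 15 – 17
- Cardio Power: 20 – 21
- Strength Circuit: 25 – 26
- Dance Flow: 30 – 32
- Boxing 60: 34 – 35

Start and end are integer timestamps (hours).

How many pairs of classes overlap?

Two intervals overlap when each starts before the other ends.
Sorted by start: Cardio Lab, Yoga Blast, HIIT Basics, Dance Blast, Cardio Power, Strength Circuit, Dance Flow, Boxing 60.
Yoga Blast starts after Cardio Lab ends; Cardio Lab is clear from here.
HIIT Basics starts after Yoga Blast ends; Yoga Blast is clear from here.
Dance Blast starts after HIIT Basics ends; HIIT Basics is clear from here.
Cardio Power starts after Dance Blast ends; Dance Blast is clear from here.
Strength Circuit starts after Cardio Power ends; Cardio Power is clear from here.
Dance Flow starts after Strength Circuit ends; Strength Circuit is clear from here.
Boxing 60 starts after Dance Flow ends.
No pair overlaps.

0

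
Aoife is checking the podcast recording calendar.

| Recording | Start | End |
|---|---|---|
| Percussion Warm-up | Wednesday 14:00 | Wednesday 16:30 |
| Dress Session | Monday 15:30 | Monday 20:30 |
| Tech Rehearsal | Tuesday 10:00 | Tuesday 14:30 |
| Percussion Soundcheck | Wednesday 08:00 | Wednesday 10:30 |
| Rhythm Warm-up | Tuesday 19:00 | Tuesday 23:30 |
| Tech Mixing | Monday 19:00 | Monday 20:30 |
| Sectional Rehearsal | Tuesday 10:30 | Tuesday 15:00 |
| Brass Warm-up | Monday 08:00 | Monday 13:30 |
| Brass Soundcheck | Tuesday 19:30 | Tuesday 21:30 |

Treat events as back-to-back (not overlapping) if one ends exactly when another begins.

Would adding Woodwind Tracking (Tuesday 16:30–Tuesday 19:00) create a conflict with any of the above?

Brass Warm-up: ends Monday 13:30 at or before Woodwind Tracking starts Tuesday 16:30 → clear.
Dress Session: ends Monday 20:30 at or before Woodwind Tracking starts Tuesday 16:30 → clear.
Tech Mixing: ends Monday 20:30 at or before Woodwind Tracking starts Tuesday 16:30 → clear.
Tech Rehearsal: ends Tuesday 14:30 at or before Woodwind Tracking starts Tuesday 16:30 → clear.
Sectional Rehearsal: ends Tuesday 15:00 at or before Woodwind Tracking starts Tuesday 16:30 → clear.
Rhythm Warm-up: starts Tuesday 19:00 at or after Woodwind Tracking ends Tuesday 19:00 → clear.
Brass Soundcheck: starts Tuesday 19:30 at or after Woodwind Tracking ends Tuesday 19:00 → clear.
Percussion Soundcheck: starts Wednesday 08:00 at or after Woodwind Tracking ends Tuesday 19:00 → clear.
Percussion Warm-up: starts Wednesday 14:00 at or after Woodwind Tracking ends Tuesday 19:00 → clear.

No — it doesn't clash with anything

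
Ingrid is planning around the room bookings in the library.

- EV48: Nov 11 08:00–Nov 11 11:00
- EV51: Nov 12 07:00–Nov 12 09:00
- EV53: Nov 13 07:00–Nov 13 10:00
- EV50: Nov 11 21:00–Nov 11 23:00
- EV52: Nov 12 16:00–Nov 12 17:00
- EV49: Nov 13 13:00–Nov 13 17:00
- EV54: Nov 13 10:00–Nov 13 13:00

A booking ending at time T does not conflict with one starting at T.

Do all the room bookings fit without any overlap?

Sorted by start: EV48, EV50, EV51, EV52, EV53, EV54, EV49.
EV50 starts after EV48 ends; EV48 is clear from here.
EV51 starts after EV50 ends; EV50 is clear from here.
EV52 starts after EV51 ends; EV51 is clear from here.
EV53 starts after EV52 ends; EV52 is clear from here.
EV54 starts exactly when EV53 ends (back-to-back, no overlap); EV53 is clear from here.
EV49 starts exactly when EV54 ends (back-to-back, no overlap).
Every pair is clear; the schedule has no overlaps.

Yes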